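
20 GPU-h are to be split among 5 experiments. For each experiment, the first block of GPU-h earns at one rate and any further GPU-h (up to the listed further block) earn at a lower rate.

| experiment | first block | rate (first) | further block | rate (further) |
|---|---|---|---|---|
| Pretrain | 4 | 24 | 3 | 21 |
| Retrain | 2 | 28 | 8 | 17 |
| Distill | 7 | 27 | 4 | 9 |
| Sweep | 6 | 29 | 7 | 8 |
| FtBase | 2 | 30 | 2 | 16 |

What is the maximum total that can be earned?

551

Treat each block as its own option and order by rate: FtBase/first 30 > Sweep/first 29 > Retrain/first 28 > Distill/first 27 > Pretrain/first 24 > Pretrain/second 21 > Retrain/second 17 > FtBase/second 16 > Distill/second 9 > Sweep/second 8.
FtBase/first (30): +2 ; 18 left.
Fill Sweep first block (6 at 29) ; 12 left.
Fill Retrain first block (2 at 28) ; 10 left.
Distill first at 27: fill all 7 ; 3 left.
Pretrain first at 24: only 3 left, fill 3.
Total = 30×2 + 29×6 + 28×2 + 27×7 + 24×3 = 551.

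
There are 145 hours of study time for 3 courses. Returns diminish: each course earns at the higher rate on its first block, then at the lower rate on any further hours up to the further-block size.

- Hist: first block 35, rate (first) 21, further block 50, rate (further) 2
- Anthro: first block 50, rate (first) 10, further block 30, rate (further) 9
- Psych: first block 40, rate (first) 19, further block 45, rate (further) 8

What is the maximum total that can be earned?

2175

Treat each block as its own option and order by rate: Hist/T1 21 > Psych/T1 19 > Anthro/T1 10 > Anthro/T2 9 > Psych/T2 8 > Hist/T2 2.
Hist T1 at 21: fill all 35 ; 110 left.
Fill Psych T1 block (40 at 19) ; 70 left.
Anthro/T1 (10): +50 ; 20 left.
Anthro/T2: +20 of 30 at 9; pool empty.
Total = 21×35 + 19×40 + 10×50 + 9×20 = 2175.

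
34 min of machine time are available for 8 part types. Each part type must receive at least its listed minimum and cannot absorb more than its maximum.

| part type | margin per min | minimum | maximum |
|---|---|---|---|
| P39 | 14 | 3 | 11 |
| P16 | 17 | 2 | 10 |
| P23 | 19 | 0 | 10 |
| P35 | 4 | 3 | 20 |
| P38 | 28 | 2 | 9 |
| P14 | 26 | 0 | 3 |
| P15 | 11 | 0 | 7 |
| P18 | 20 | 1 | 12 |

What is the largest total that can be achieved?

696

Meeting every minimum uses 3+2+0+3+2+0+0+1 = 11 min, leaving 23.
Rank by margin per min: P38 28 > P14 26 > P18 20 > P23 19 > P16 17 > P39 14 > P15 11 > P35 4.
P38: +7 to 9 (cap) — 16 left.
Give P14 3 more to hit its cap of 3 — 13 left.
P18: +11 to 12 (cap) — 2 left.
P23 has room for 10 more but only 2 remain, so it gets 2.
Total = 14×3 + 17×2 + 19×2 + 4×3 + 28×9 + 26×3 + 20×12 = 696.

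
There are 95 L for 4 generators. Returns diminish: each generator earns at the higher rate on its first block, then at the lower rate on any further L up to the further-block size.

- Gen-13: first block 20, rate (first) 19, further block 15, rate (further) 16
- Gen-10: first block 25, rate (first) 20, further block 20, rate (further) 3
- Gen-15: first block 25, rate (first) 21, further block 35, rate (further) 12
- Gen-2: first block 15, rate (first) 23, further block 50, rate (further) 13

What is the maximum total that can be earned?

Treat each block as its own option and order by rate: Gen-2/tier1 23 > Gen-15/tier1 21 > Gen-10/tier1 20 > Gen-13/tier1 19 > Gen-13/tier2 16 > Gen-2/tier2 13 > Gen-15/tier2 12 > Gen-10/tier2 3.
Gen-2 tier1 at 23: fill all 15 → 80 left.
Gen-15 tier1 at 21: fill all 25 → 55 left.
Fill Gen-10 tier1 block (25 at 20) → 30 left.
Gen-13/tier1 (19): +20 → 10 left.
Gen-13/tier2: +10 of 15 at 16; pool empty.
Total = 23×15 + 21×25 + 20×25 + 19×20 + 16×10 = 1910.

1910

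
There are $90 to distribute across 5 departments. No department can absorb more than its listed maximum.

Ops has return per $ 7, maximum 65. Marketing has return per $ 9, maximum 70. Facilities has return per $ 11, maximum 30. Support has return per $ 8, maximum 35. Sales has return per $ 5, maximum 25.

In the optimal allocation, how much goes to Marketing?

Order the departments by return per $: Facilities 11 > Marketing 9 > Support 8 > Ops 7 > Sales 5.
Give Facilities 30 to hit its cap of 30 ; 60 left.
Marketing has room for 70 but only 60 remain, so it gets 60.

60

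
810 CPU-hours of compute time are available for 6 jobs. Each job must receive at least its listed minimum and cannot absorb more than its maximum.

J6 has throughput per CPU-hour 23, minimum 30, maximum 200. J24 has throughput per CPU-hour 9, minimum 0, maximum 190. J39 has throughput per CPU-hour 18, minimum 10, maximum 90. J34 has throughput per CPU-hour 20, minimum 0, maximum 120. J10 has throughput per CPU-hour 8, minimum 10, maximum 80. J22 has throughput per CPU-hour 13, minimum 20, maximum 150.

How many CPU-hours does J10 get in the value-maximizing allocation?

60

Meeting every minimum uses 30+0+10+0+10+20 = 70 CPU-hours, leaving 740.
Order the jobs by throughput per CPU-hour: J6 23 > J34 20 > J39 18 > J22 13 > J24 9 > J10 8.
Give J6 170 more to hit its cap of 200 → 570 left.
J34: +120 to 120 (cap) → 450 left.
Give J39 80 more to hit its cap of 90 → 370 left.
J22: +130 to 150 (cap) → 240 left.
J24: +190 to 190 (cap) → 50 left.
J10: +50 (room for 70) → 60. Pool exhausted.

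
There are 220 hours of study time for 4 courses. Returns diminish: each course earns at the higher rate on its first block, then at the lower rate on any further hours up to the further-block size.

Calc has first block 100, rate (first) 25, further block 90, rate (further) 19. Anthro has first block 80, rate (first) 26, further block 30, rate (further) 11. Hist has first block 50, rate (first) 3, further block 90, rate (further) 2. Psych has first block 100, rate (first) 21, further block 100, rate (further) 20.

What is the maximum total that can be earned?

5420

Order all 8 blocks by rate: Anthro/T1 26 > Calc/T1 25 > Psych/T1 21 > Psych/T2 20 > Calc/T2 19 > Anthro/T2 11 > Hist/T1 3 > Hist/T2 2.
Anthro T1 at 26: fill all 80 → 140 left.
Fill Calc T1 block (100 at 25) → 40 left.
Psych/T1: +40 of 100 at 21; pool empty.
Total = 26×80 + 25×100 + 21×40 = 5420.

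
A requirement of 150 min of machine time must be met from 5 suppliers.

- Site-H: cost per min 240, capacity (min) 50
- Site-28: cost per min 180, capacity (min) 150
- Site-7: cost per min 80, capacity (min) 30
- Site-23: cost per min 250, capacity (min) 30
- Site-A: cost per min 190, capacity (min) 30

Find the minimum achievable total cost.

Cheapest first:
Site-7 at 80: take all 30 min → 120 still needed.
Take 120 from Site-28 at 180 to finish.
Site-A, Site-H, Site-23: unused.
Cost = 30×80 + 120×180 = 24000.

24000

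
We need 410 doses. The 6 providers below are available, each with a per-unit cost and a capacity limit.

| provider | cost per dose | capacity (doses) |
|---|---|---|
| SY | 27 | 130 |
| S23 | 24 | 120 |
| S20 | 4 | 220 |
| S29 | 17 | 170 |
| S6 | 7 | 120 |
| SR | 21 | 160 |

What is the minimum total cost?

2910

Cheapest first:
Take 220 from S20 at 4 — need 190 more.
S6 at 7: take all 120 doses — 70 still needed.
Take 70 from S29 at 17 to finish.
SR, S23, SY: unused.
Cost = 220×4 + 120×7 + 70×17 = 2910.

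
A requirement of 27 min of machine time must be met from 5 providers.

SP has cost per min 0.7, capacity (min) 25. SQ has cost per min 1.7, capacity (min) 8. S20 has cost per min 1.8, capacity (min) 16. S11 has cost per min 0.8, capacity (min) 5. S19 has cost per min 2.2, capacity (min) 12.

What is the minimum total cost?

Fill from the cheapest provider first.
SP at 0.7: take all 25 min — 2 still needed.
Take 2 from S11 at 0.8 to finish.
SQ, S20, S19: unused.
Cost = 25×0.7 + 2×0.8 = 19.1.

19.1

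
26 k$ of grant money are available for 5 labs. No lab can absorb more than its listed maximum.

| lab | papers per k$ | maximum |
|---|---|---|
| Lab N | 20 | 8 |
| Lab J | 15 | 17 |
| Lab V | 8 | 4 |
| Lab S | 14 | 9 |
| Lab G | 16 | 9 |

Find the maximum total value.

439

Rank by papers per k$: Lab N 20 > Lab G 16 > Lab J 15 > Lab S 14 > Lab V 8.
Give Lab N 8 to hit its cap of 8 ; 18 left.
Lab G: +9 to 9 (cap) ; 9 left.
Lab J: +9 (room for 17) → 9. Pool exhausted.
Total = 20×8 + 15×9 + 16×9 = 439.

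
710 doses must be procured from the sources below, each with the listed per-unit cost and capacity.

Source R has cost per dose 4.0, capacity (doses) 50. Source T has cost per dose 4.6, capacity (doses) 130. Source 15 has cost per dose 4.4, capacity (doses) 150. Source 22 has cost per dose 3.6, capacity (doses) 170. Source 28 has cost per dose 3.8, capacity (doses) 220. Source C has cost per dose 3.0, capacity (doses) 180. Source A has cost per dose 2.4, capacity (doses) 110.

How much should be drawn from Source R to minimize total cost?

30

Cheapest first:
Take 110 from Source A at 2.4 → need 600 more.
Source C at 3.0: take all 180 doses → 420 still needed.
Take 170 from Source 22 at 3.6 → need 250 more.
Source 28 (3.8): use full 220 → 30 doses to go.
Take 30 from Source R at 4.0 to finish.
Source 15, Source T: unused.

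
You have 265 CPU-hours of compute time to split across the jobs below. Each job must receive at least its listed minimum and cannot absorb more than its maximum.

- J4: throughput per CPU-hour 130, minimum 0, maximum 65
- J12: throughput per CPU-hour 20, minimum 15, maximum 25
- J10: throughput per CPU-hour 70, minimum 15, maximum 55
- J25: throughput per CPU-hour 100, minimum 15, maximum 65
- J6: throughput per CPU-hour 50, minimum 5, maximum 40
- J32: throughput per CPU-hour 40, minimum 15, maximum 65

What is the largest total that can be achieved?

Meeting every minimum uses 0+15+15+15+5+15 = 65 CPU-hours, leaving 200.
Order the jobs by throughput per CPU-hour: J4 130 > J25 100 > J10 70 > J6 50 > J32 40 > J12 20.
J4 takes 65 more to reach its cap of 65 — 135 left.
J25: +50 to 65 (cap) — 85 left.
J10: +40 to 55 (cap) — 45 left.
Give J6 35 more to hit its cap of 40 — 10 left.
J32 has room for 50 more but only 10 remain, so it gets 25.
Total = 130×65 + 20×15 + 70×55 + 100×65 + 50×40 + 40×25 = 22100.

22100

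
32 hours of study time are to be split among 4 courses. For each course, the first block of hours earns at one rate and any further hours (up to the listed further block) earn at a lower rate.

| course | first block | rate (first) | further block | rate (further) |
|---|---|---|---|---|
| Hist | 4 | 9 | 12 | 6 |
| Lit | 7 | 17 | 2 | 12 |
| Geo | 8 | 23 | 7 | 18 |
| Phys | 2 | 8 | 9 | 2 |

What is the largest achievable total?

Order all 8 blocks by rate: Geo/first 23 > Geo/second 18 > Lit/first 17 > Lit/second 12 > Hist/first 9 > Phys/first 8 > Hist/second 6 > Phys/second 2.
Geo first at 23: fill all 8 ; 24 left.
Geo second at 18: fill all 7 ; 17 left.
Lit/first (17): +7 ; 10 left.
Fill Lit second block (2 at 12) ; 8 left.
Hist first at 9: fill all 4 ; 4 left.
Phys first at 8: fill all 2 ; 2 left.
2 remain; put them into Hist second at 6.
Total = 23×8 + 18×7 + 17×7 + 12×2 + 9×4 + 8×2 + 6×2 = 517.

517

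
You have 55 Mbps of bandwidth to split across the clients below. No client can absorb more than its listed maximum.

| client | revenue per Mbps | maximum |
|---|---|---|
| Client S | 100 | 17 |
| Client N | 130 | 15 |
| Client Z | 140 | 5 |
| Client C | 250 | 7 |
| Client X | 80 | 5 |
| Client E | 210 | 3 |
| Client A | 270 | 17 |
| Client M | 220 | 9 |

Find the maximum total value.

11470

Highest revenue per Mbps first: Client A 270 > Client C 250 > Client M 220 > Client E 210 > Client Z 140 > Client N 130 > Client S 100 > Client X 80.
Client A: +17 to 17 (cap) → 38 left.
Give Client C 7 to hit its cap of 7 → 31 left.
Client M: +9 to 9 (cap) → 22 left.
Client E takes 3 to reach its cap of 3 → 19 left.
Client Z: +5 to 5 (cap) → 14 left.
Client N: +14 (room for 15) → 14. Pool exhausted.
Total = 130×14 + 140×5 + 250×7 + 210×3 + 270×17 + 220×9 = 11470.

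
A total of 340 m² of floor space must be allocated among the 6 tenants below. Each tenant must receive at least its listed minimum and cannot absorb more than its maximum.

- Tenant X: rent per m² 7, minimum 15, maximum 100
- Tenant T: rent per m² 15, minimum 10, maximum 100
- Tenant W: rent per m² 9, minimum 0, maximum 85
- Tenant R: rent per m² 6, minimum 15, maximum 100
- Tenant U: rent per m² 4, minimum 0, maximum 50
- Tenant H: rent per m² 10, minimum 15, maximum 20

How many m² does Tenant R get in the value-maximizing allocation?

Meeting every minimum uses 15+10+0+15+0+15 = 55 m², leaving 285.
Order the tenants by rent per m²: Tenant T 15 > Tenant H 10 > Tenant W 9 > Tenant X 7 > Tenant R 6 > Tenant U 4.
Tenant T takes 90 more to reach its cap of 100 — 195 left.
Tenant H takes 5 more to reach its cap of 20 — 190 left.
Tenant W: +85 to 85 (cap) — 105 left.
Tenant X: +85 to 100 (cap) — 20 left.
Tenant R has room for 85 more but only 20 remain, so it gets 35.

35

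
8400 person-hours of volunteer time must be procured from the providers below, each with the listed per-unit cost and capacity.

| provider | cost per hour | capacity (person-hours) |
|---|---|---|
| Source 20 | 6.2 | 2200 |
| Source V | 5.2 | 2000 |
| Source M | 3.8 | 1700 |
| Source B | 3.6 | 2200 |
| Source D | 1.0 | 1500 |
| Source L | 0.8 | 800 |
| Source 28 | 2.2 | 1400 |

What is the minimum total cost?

23760

Fill from the cheapest provider first.
Take 800 from Source L at 0.8 — need 7600 more.
Source D at 1.0: take all 1500 person-hours — 6100 still needed.
Take 1400 from Source 28 at 2.2 — need 4700 more.
Take 2200 from Source B at 3.6 — need 2500 more.
Take 1700 from Source M at 3.8 — need 800 more.
Source V (5.2): take the remaining 800 — done.
Source 20: unused.
Cost = 800×0.8 + 1500×1.0 + 1400×2.2 + 2200×3.6 + 1700×3.8 + 800×5.2 = 23760.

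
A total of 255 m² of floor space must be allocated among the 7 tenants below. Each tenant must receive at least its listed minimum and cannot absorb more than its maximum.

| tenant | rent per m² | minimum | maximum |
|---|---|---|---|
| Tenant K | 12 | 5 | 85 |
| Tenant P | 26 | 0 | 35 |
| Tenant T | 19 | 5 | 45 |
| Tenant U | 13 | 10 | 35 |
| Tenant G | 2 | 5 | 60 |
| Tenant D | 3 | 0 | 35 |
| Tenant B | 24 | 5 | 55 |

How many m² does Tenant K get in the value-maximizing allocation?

Meeting every minimum uses 5+0+5+10+5+0+5 = 30 m², leaving 225.
Order the tenants by rent per m²: Tenant P 26 > Tenant B 24 > Tenant T 19 > Tenant U 13 > Tenant K 12 > Tenant D 3 > Tenant G 2.
Give Tenant P 35 more to hit its cap of 35 ; 190 left.
Tenant B takes 50 more to reach its cap of 55 ; 140 left.
Tenant T takes 40 more to reach its cap of 45 ; 100 left.
Give Tenant U 25 more to hit its cap of 35 ; 75 left.
Only 75 left; Tenant K takes them to reach 80.

80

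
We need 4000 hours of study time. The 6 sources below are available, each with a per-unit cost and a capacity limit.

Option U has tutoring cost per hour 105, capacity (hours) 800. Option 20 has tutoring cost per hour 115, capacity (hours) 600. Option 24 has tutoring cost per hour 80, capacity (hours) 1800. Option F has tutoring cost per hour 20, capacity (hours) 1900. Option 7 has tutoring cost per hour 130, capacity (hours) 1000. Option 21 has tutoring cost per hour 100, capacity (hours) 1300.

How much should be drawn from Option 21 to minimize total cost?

Cheapest first:
Option F (20): use full 1900 — 2100 hours to go.
Option 24 at 80: take all 1800 hours — 300 still needed.
Option 21 (100): take the remaining 300 — done.
Option U, Option 20, Option 7: unused.

300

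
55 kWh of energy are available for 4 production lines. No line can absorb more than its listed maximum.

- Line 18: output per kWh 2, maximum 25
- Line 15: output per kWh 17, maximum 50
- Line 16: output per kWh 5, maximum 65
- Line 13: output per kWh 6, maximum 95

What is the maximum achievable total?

Rank by output per kWh: Line 15 17 > Line 13 6 > Line 16 5 > Line 18 2.
Line 15 takes 50 to reach its cap of 50 ; 5 left.
Only 5 left; Line 13 takes them to reach 5.
Total = 17×50 + 6×5 = 880.

880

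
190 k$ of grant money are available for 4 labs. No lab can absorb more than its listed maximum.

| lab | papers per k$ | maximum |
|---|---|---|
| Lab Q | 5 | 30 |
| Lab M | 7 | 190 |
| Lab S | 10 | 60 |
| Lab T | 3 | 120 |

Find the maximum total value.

Highest papers per k$ first: Lab S 10 > Lab M 7 > Lab Q 5 > Lab T 3.
Give Lab S 60 to hit its cap of 60 → 130 left.
Lab M: +130 (room for 190) → 130. Pool exhausted.
Total = 7×130 + 10×60 = 1510.

1510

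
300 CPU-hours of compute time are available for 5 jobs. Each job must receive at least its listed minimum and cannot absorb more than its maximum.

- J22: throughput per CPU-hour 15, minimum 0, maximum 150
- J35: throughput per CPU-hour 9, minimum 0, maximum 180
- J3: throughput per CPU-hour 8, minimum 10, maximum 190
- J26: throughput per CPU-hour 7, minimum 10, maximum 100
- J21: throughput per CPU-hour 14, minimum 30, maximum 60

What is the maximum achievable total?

3870

Meeting every minimum uses 0+0+10+10+30 = 50 CPU-hours, leaving 250.
Highest throughput per CPU-hour first: J22 15 > J21 14 > J35 9 > J3 8 > J26 7.
Give J22 150 more to hit its cap of 150 ; 100 left.
J21 takes 30 more to reach its cap of 60 ; 70 left.
J35: +70 (room for 180) → 70. Pool exhausted.
Total = 15×150 + 9×70 + 8×10 + 7×10 + 14×60 = 3870.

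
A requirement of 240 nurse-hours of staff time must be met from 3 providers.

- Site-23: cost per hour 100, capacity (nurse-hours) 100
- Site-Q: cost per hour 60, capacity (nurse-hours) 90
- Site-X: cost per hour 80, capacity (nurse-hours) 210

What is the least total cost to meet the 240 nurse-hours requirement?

Use providers in increasing cost order.
Take 90 from Site-Q at 60 → need 150 more.
Site-X (80): take the remaining 150 → done.
Site-23: unused.
Cost = 90×60 + 150×80 = 17400.

17400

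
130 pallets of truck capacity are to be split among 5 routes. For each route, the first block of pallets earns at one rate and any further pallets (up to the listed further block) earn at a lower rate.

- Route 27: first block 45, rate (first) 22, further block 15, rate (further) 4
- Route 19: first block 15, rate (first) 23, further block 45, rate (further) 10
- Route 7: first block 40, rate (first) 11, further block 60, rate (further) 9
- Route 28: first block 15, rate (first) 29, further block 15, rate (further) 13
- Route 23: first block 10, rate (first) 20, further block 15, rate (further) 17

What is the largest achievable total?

Treat each block as its own option and order by rate: Route 28/T1 29 > Route 19/T1 23 > Route 27/T1 22 > Route 23/T1 20 > Route 23/T2 17 > Route 28/T2 13 > Route 7/T1 11 > Route 19/T2 10 > Route 7/T2 9 > Route 27/T2 4.
Fill Route 28 T1 block (15 at 29) ; 115 left.
Route 19/T1 (23): +15 ; 100 left.
Route 27/T1 (22): +45 ; 55 left.
Route 23/T1 (20): +10 ; 45 left.
Route 23/T2 (17): +15 ; 30 left.
Fill Route 28 T2 block (15 at 13) ; 15 left.
Route 7 T1 at 11: only 15 left, fill 15.
Total = 29×15 + 23×15 + 22×45 + 20×10 + 17×15 + 13×15 + 11×15 = 2585.

2585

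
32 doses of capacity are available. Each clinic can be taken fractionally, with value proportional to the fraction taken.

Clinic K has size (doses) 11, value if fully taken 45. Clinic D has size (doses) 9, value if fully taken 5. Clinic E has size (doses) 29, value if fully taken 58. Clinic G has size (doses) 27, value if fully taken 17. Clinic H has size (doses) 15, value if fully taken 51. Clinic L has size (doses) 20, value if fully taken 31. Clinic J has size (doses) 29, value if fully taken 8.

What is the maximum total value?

108

Sort by value density: Clinic K 45/11≈4.09, Clinic H 51/15≈3.4, Clinic E 58/29≈2, Clinic L 31/20≈1.55, Clinic G 17/27≈0.63, Clinic D 5/9≈0.556, Clinic J 8/29≈0.276.
Take all of Clinic K (11 doses, value 45) ; 21 doses left.
Take all of Clinic H (15 doses, value 51) ; 6 doses left.
6 doses left: a 6/29 share of Clinic E gives 58×6/29 = 12.
Total value = 108.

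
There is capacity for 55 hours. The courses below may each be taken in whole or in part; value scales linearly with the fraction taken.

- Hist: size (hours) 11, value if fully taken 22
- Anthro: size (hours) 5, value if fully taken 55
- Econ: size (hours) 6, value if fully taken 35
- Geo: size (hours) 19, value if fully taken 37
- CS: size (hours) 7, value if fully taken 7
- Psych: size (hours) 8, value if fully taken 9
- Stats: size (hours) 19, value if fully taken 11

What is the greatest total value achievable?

164

Rank by value-to-size ratio: Anthro 55/5≈11, Econ 35/6≈5.83, Hist 22/11≈2, Geo 37/19≈1.95, Psych 9/8≈1.12, CS 7/7≈1, Stats 11/19≈0.579.
Take all of Anthro (5 hours, value 55) → 50 hours left.
Econ: take in full, 6 hours for value 35 → 44 left.
Hist: take in full, 11 hours for value 22 → 33 left.
Geo: take in full, 19 hours for value 37 → 14 left.
Take all of Psych (8 hours, value 9) → 6 hours left.
Only 6 hours remain; take 6/7 of CS for value 7×6/7 = 6.
Total value = 164.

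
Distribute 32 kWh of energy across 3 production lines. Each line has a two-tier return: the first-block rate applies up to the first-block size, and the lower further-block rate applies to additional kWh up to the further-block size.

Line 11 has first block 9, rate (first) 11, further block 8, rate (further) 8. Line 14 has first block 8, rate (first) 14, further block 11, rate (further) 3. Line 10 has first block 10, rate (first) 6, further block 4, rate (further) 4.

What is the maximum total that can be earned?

Rank every tier by rate: Line 14/tier1 14 > Line 11/tier1 11 > Line 11/tier2 8 > Line 10/tier1 6 > Line 10/tier2 4 > Line 14/tier2 3.
Line 14/tier1 (14): +8 — 24 left.
Fill Line 11 tier1 block (9 at 11) — 15 left.
Fill Line 11 tier2 block (8 at 8) — 7 left.
7 remain; put them into Line 10 tier1 at 6.
Total = 14×8 + 11×9 + 8×8 + 6×7 = 317.

317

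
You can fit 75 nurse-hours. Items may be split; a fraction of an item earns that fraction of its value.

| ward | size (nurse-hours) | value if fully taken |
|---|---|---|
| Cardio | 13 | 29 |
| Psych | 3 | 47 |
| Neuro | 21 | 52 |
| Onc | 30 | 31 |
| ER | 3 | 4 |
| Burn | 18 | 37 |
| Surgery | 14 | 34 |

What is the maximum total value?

206.1

Best value per unit of size first: Psych 47/3≈15.7, Neuro 52/21≈2.48, Surgery 34/14≈2.43, Cardio 29/13≈2.23, Burn 37/18≈2.06, ER 4/3≈1.33, Onc 31/30≈1.03.
Take all of Psych (3 nurse-hours, value 47) ; 72 nurse-hours left.
All 21 nurse-hours of Neuro fit (value 52) ; 51 remain.
All 14 nurse-hours of Surgery fit (value 34) ; 37 remain.
Take all of Cardio (13 nurse-hours, value 29) ; 24 nurse-hours left.
Take all of Burn (18 nurse-hours, value 37) ; 6 nurse-hours left.
Take all of ER (3 nurse-hours, value 4) ; 3 nurse-hours left.
Fill the last 3 nurse-hours with part of Onc: 3/30 of it earns 3.1.
Total value = 206.1.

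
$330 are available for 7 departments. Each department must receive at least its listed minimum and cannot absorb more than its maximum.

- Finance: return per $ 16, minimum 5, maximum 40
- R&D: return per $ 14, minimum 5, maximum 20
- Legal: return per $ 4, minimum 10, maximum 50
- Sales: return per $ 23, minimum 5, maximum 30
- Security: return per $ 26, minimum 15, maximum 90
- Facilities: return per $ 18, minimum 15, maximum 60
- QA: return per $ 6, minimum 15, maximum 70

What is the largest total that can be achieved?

5530

Meeting every minimum uses 5+5+10+5+15+15+15 = 70 $, leaving 260.
Rank by return per $: Security 26 > Sales 23 > Facilities 18 > Finance 16 > R&D 14 > QA 6 > Legal 4.
Security: +75 to 90 (cap) ; 185 left.
Give Sales 25 more to hit its cap of 30 ; 160 left.
Facilities takes 45 more to reach its cap of 60 ; 115 left.
Give Finance 35 more to hit its cap of 40 ; 80 left.
R&D: +15 to 20 (cap) ; 65 left.
Give QA 55 more to hit its cap of 70 ; 10 left.
Legal: +10 (room for 40) → 20. Pool exhausted.
Total = 16×40 + 14×20 + 4×20 + 23×30 + 26×90 + 18×60 + 6×70 = 5530.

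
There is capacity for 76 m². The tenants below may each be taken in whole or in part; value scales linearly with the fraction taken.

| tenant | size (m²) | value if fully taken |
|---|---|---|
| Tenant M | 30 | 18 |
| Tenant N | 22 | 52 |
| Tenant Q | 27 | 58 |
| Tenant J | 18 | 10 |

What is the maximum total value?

126.2

Best value per unit of size first: Tenant N 52/22≈2.36, Tenant Q 58/27≈2.15, Tenant M 18/30≈0.6, Tenant J 10/18≈0.556.
Tenant N: take in full, 22 m² for value 52 — 54 left.
All 27 m² of Tenant Q fit (value 58) — 27 remain.
Only 27 m² remain; take 27/30 of Tenant M for value 18×27/30 = 16.2.
Total value = 126.2.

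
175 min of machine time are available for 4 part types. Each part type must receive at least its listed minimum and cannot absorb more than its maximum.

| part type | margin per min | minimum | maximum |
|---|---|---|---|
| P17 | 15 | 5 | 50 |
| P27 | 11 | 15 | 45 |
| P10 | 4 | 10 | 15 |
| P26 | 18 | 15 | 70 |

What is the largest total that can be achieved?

Meeting every minimum uses 5+15+10+15 = 45 min, leaving 130.
Order the part types by margin per min: P26 18 > P17 15 > P27 11 > P10 4.
Give P26 55 more to hit its cap of 70 ; 75 left.
Give P17 45 more to hit its cap of 50 ; 30 left.
P27 takes 30 more to reach its cap of 45 ; 0 left.
Total = 15×50 + 11×45 + 4×10 + 18×70 = 2545.

2545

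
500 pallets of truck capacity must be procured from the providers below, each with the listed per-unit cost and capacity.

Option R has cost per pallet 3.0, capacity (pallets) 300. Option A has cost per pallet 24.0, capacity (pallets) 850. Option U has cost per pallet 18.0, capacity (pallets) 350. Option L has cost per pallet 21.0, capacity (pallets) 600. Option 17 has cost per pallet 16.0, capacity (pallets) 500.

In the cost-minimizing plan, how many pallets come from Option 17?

Cheapest first:
Option R (3.0): use full 300 → 200 pallets to go.
Option 17 (16.0): take the remaining 200 → done.
Option U, Option L, Option A: unused.

200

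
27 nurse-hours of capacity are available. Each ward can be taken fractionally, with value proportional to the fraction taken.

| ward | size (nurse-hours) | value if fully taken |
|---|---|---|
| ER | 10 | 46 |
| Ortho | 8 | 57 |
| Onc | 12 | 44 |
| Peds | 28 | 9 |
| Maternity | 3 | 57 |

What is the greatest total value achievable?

182

Rank by value-to-size ratio: Maternity 57/3≈19, Ortho 57/8≈7.12, ER 46/10≈4.6, Onc 44/12≈3.67, Peds 9/28≈0.321.
Take all of Maternity (3 nurse-hours, value 57) ; 24 nurse-hours left.
Ortho: take in full, 8 nurse-hours for value 57 ; 16 left.
Take all of ER (10 nurse-hours, value 46) ; 6 nurse-hours left.
6 nurse-hours left: a 6/12 share of Onc gives 44×6/12 = 22.
Total value = 182.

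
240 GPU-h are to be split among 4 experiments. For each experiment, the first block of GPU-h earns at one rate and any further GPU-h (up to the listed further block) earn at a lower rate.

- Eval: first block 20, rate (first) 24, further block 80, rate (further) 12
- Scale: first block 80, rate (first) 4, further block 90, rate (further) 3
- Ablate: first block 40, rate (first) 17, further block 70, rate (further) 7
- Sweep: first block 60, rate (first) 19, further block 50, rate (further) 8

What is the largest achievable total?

Treat each block as its own option and order by rate: Eval/tier1 24 > Sweep/tier1 19 > Ablate/tier1 17 > Eval/tier2 12 > Sweep/tier2 8 > Ablate/tier2 7 > Scale/tier1 4 > Scale/tier2 3.
Eval tier1 at 24: fill all 20 → 220 left.
Fill Sweep tier1 block (60 at 19) → 160 left.
Ablate tier1 at 17: fill all 40 → 120 left.
Eval tier2 at 12: fill all 80 → 40 left.
Sweep/tier2: +40 of 50 at 8; pool empty.
Total = 24×20 + 19×60 + 17×40 + 12×80 + 8×40 = 3580.

3580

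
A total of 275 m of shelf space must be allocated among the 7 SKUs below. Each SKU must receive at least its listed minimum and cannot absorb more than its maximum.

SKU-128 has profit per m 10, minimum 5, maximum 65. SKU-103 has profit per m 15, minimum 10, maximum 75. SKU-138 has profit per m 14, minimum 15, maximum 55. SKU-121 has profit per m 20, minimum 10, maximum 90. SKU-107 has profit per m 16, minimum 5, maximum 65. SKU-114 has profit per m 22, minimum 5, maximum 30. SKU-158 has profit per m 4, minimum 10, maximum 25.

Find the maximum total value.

Meeting every minimum uses 5+10+15+10+5+5+10 = 60 m, leaving 215.
Highest profit per m first: SKU-114 22 > SKU-121 20 > SKU-107 16 > SKU-103 15 > SKU-138 14 > SKU-128 10 > SKU-158 4.
SKU-114: +25 to 30 (cap) — 190 left.
SKU-121 takes 80 more to reach its cap of 90 — 110 left.
Give SKU-107 60 more to hit its cap of 65 — 50 left.
SKU-103: +50 (room for 65) → 60. Pool exhausted.
Total = 10×5 + 15×60 + 14×15 + 20×90 + 16×65 + 22×30 + 4×10 = 4700.

4700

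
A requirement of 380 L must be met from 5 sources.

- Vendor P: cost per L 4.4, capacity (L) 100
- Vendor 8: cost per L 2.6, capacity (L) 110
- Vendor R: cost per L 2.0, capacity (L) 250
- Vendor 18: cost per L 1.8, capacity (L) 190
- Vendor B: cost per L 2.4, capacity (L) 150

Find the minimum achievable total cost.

722

Fill from the cheapest source first.
Take 190 from Vendor 18 at 1.8 — need 190 more.
Take 190 from Vendor R at 2.0 to finish.
Vendor B, Vendor 8, Vendor P: unused.
Cost = 190×1.8 + 190×2.0 = 722.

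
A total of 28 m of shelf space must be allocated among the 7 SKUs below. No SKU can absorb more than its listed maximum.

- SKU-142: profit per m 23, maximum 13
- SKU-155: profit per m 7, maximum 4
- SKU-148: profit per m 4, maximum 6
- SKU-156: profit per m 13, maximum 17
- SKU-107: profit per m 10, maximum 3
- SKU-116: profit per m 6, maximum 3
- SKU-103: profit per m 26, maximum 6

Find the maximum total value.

572

Rank by profit per m: SKU-103 26 > SKU-142 23 > SKU-156 13 > SKU-107 10 > SKU-155 7 > SKU-116 6 > SKU-148 4.
Give SKU-103 6 to hit its cap of 6 ; 22 left.
SKU-142: +13 to 13 (cap) ; 9 left.
Only 9 left; SKU-156 takes them to reach 9.
Total = 23×13 + 13×9 + 26×6 = 572.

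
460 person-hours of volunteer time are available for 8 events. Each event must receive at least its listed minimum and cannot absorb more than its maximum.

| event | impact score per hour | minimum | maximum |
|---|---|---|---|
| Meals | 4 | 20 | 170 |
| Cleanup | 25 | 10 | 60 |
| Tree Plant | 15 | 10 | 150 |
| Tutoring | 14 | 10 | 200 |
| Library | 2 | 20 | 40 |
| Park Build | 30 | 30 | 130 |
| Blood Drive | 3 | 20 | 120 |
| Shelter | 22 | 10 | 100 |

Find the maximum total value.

9420

Meeting every minimum uses 20+10+10+10+20+30+20+10 = 130 person-hours, leaving 330.
Rank by impact score per hour: Park Build 30 > Cleanup 25 > Shelter 22 > Tree Plant 15 > Tutoring 14 > Meals 4 > Blood Drive 3 > Library 2.
Give Park Build 100 more to hit its cap of 130 — 230 left.
Cleanup takes 50 more to reach its cap of 60 — 180 left.
Give Shelter 90 more to hit its cap of 100 — 90 left.
Only 90 left; Tree Plant takes them to reach 100.
Total = 4×20 + 25×60 + 15×100 + 14×10 + 2×20 + 30×130 + 3×20 + 22×100 = 9420.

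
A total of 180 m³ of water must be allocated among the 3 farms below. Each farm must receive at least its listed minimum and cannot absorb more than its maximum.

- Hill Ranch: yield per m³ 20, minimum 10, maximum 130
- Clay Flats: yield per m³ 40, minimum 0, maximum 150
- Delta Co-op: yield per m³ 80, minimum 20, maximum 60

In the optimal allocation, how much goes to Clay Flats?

Meeting every minimum uses 10+0+20 = 30 m³, leaving 150.
Highest yield per m³ first: Delta Co-op 80 > Clay Flats 40 > Hill Ranch 20.
Give Delta Co-op 40 more to hit its cap of 60 — 110 left.
Only 110 left; Clay Flats takes them to reach 110.

110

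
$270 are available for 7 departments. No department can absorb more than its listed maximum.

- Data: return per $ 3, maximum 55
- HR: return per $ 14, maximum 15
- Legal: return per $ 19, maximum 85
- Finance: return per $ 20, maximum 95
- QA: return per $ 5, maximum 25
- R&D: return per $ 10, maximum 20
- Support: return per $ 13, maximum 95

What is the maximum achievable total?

4700

Order the departments by return per $: Finance 20 > Legal 19 > HR 14 > Support 13 > R&D 10 > QA 5 > Data 3.
Give Finance 95 to hit its cap of 95 — 175 left.
Legal takes 85 to reach its cap of 85 — 90 left.
HR takes 15 to reach its cap of 15 — 75 left.
Support: +75 (room for 95) → 75. Pool exhausted.
Total = 14×15 + 19×85 + 20×95 + 13×75 = 4700.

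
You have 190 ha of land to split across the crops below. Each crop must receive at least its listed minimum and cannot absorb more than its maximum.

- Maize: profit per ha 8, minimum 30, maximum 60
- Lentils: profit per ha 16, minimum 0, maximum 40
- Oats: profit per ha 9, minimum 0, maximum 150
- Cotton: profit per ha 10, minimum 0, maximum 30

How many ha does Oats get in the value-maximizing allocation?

90

Meeting every minimum uses 30+0+0+0 = 30 ha, leaving 160.
Rank by profit per ha: Lentils 16 > Cotton 10 > Oats 9 > Maize 8.
Give Lentils 40 more to hit its cap of 40 ; 120 left.
Cotton: +30 to 30 (cap) ; 90 left.
Oats has room for 150 more but only 90 remain, so it gets 90.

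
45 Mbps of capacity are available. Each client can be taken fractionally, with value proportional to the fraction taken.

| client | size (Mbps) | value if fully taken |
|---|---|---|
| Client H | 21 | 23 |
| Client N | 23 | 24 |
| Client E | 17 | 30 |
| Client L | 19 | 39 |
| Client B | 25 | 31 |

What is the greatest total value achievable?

80.16

Sort by value density: Client L 39/19≈2.05, Client E 30/17≈1.76, Client B 31/25≈1.24, Client H 23/21≈1.1, Client N 24/23≈1.04.
Client L: take in full, 19 Mbps for value 39 — 26 left.
All 17 Mbps of Client E fit (value 30) — 9 remain.
Fill the last 9 Mbps with part of Client B: 9/25 of it earns 11.16.
Total value = 80.16.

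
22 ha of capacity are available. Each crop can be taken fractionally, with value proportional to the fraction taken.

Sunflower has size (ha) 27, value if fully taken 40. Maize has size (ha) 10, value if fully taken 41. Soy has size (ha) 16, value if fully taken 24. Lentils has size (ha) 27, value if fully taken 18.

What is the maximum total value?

Rank by value-to-size ratio: Maize 41/10≈4.1, Soy 24/16≈1.5, Sunflower 40/27≈1.48, Lentils 18/27≈0.667.
Take all of Maize (10 ha, value 41) → 12 ha left.
Only 12 ha remain; take 12/16 of Soy for value 24×12/16 = 18.
Total value = 59.

59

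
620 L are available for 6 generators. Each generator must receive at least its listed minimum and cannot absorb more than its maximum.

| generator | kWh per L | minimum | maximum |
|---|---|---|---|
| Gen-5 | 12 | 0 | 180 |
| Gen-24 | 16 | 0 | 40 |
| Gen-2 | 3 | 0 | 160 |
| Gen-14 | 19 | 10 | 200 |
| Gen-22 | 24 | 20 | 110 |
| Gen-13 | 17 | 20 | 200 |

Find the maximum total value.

Meeting every minimum uses 0+0+0+10+20+20 = 50 L, leaving 570.
Highest kWh per L first: Gen-22 24 > Gen-14 19 > Gen-13 17 > Gen-24 16 > Gen-5 12 > Gen-2 3.
Gen-22 takes 90 more to reach its cap of 110 → 480 left.
Gen-14 takes 190 more to reach its cap of 200 → 290 left.
Gen-13: +180 to 200 (cap) → 110 left.
Gen-24 takes 40 more to reach its cap of 40 → 70 left.
Gen-5 has room for 180 more but only 70 remain, so it gets 70.
Total = 12×70 + 16×40 + 19×200 + 24×110 + 17×200 = 11320.

11320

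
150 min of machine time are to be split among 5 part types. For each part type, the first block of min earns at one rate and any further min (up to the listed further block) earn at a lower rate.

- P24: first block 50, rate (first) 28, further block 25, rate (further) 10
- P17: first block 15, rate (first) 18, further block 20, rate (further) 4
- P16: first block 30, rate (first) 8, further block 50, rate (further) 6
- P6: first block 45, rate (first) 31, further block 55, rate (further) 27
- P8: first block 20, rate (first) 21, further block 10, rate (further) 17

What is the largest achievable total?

Rank every tier by rate: P6/T1 31 > P24/T1 28 > P6/T2 27 > P8/T1 21 > P17/T1 18 > P8/T2 17 > P24/T2 10 > P16/T1 8 > P16/T2 6 > P17/T2 4.
Fill P6 T1 block (45 at 31) ; 105 left.
P24/T1 (28): +50 ; 55 left.
P6/T2 (27): +55 ; 0 left.
Total = 31×45 + 28×50 + 27×55 = 4280.

4280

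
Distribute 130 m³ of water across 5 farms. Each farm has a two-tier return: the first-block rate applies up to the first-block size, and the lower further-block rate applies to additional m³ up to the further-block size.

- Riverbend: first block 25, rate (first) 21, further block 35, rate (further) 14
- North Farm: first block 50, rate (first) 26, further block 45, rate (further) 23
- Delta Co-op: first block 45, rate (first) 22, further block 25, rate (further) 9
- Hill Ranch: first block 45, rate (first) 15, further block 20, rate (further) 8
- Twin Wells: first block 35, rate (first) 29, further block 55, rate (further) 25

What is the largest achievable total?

3440

Treat each block as its own option and order by rate: Twin Wells/tier1 29 > North Farm/tier1 26 > Twin Wells/tier2 25 > North Farm/tier2 23 > Delta Co-op/tier1 22 > Riverbend/tier1 21 > Hill Ranch/tier1 15 > Riverbend/tier2 14 > Delta Co-op/tier2 9 > Hill Ranch/tier2 8.
Twin Wells/tier1 (29): +35 ; 95 left.
North Farm tier1 at 26: fill all 50 ; 45 left.
45 remain; put them into Twin Wells tier2 at 25.
Total = 29×35 + 26×50 + 25×45 = 3440.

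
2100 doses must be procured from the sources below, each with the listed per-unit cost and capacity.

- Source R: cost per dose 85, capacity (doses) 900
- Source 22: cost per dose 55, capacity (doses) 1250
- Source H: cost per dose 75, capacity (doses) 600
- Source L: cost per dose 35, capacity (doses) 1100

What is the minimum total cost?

Cheapest first:
Source L (35): use full 1100 → 1000 doses to go.
Source 22 (55): take the remaining 1000 → done.
Source H, Source R: unused.
Cost = 1100×35 + 1000×55 = 93500.

93500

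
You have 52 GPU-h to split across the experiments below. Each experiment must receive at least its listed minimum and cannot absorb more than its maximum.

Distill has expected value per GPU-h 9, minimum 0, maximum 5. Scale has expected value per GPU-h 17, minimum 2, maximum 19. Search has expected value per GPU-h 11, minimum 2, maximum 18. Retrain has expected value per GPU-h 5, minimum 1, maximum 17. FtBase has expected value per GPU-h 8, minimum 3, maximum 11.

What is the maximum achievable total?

643

Meeting every minimum uses 0+2+2+1+3 = 8 GPU-h, leaving 44.
Rank by expected value per GPU-h: Scale 17 > Search 11 > Distill 9 > FtBase 8 > Retrain 5.
Give Scale 17 more to hit its cap of 19 → 27 left.
Search: +16 to 18 (cap) → 11 left.
Distill: +5 to 5 (cap) → 6 left.
Only 6 left; FtBase takes them to reach 9.
Total = 9×5 + 17×19 + 11×18 + 5×1 + 8×9 = 643.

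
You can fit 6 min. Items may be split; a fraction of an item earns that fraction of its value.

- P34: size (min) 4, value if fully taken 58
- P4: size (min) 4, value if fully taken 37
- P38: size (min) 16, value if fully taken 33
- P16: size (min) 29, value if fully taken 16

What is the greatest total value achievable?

Sort by value density: P34 58/4≈14.5, P4 37/4≈9.25, P38 33/16≈2.06, P16 16/29≈0.552.
All 4 min of P34 fit (value 58) ; 2 remain.
Fill the last 2 min with part of P4: 2/4 of it earns 18.5.
Total value = 76.5.

76.5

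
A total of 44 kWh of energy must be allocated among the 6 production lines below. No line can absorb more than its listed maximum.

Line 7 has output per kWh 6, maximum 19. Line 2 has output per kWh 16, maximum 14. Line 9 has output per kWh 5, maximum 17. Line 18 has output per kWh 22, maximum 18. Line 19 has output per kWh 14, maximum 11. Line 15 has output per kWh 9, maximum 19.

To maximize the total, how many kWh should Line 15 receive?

1

Order the production lines by output per kWh: Line 18 22 > Line 2 16 > Line 19 14 > Line 15 9 > Line 7 6 > Line 9 5.
Give Line 18 18 to hit its cap of 18 — 26 left.
Line 2 takes 14 to reach its cap of 14 — 12 left.
Line 19 takes 11 to reach its cap of 11 — 1 left.
Line 15: +1 (room for 19) → 1. Pool exhausted.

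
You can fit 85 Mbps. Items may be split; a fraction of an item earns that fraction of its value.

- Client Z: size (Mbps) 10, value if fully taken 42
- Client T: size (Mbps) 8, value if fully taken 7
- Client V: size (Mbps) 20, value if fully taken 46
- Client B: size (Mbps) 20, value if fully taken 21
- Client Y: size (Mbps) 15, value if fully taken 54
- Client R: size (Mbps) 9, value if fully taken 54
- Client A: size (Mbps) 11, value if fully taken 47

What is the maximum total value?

264

Rank by value-to-size ratio: Client R 54/9≈6, Client A 47/11≈4.27, Client Z 42/10≈4.2, Client Y 54/15≈3.6, Client V 46/20≈2.3, Client B 21/20≈1.05, Client T 7/8≈0.875.
Take all of Client R (9 Mbps, value 54) → 76 Mbps left.
All 11 Mbps of Client A fit (value 47) → 65 remain.
Client Z: take in full, 10 Mbps for value 42 → 55 left.
Take all of Client Y (15 Mbps, value 54) → 40 Mbps left.
All 20 Mbps of Client V fit (value 46) → 20 remain.
All 20 Mbps of Client B fit (value 21) → 0 remain.
Total value = 264.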